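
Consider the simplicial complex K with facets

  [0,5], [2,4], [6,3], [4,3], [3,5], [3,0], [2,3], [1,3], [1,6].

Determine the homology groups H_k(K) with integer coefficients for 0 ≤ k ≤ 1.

H_0 ≅ Z,  H_1 ≅ Z^3.

Take the total order 0 < 1 < 2 < 3 < 4 < 5 < 6 on the vertex set. Then K (dimension 1) consists of the simplices:

  0-simplices (7): [0], [1], [2], [3], [4], [5], [6]
  1-simplices (9): [0,3], [0,5], [1,3], [1,6], [2,3], [2,4], [3,4], [3,5], [3,6]

Hence C_0 ≅ Z^7, C_1 ≅ Z^9.

∂_1: C_1 → C_0 maps an edge to its endpoints' difference, ∂[p,q] = q − p. For instance
  ∂[2,3] = [3] − [2].
The 7×9 boundary matrix has rank 6 and Smith normal form diag(1,1,1,1,1,1).

Reading off H_k = ker ∂_k / im ∂_{k+1}:

  H_0: rank C_0 − rank ∂_1 = 7 − 6 = 1, and the invariant factors of ∂_1 are all 1, so H_0 = Z.
  H_1: rank ker ∂_1 − rank ∂_2 = (9 − 6) − 0 = 3, and there is no ∂_2, so H_1 = Z^3.

As a check, the Euler characteristic is 7 − 9 = -2, which agrees with 1 − 3 = -2.
(K is a triangulation of a wedge of 3 circles.)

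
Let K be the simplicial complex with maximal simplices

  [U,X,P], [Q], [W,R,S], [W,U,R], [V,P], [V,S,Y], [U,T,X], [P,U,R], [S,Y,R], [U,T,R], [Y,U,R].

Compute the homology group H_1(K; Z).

H_1 ≅ Z.

K has 10 vertices, 18 edges, 9 triangles.
rank ∂_1 = 8, rank ∂_2 = 9 ⇒ b_1 = 18 − 8 − 9 = 1; all invariant factors of ∂_2 are 1 so no torsion. So H_1 = Z.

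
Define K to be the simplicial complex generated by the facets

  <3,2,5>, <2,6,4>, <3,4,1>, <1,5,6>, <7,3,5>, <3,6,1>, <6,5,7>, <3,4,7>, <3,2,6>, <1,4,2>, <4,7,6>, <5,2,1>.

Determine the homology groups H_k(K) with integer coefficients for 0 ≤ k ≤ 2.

K has 7 vertices, 18 edges, 12 triangles.
rank ∂_0 = 0, rank ∂_1 = 6 ⇒ b_0 = 7 − 0 − 6 = 1; all invariant factors of ∂_1 are 1 so no torsion. So H_0 ≅ Z.
rank ∂_1 = 6, rank ∂_2 = 12 ⇒ b_1 = 18 − 6 − 12 = 0; ∂_2 has invariant factor(s) [2] giving torsion. So H_1 ≅ Z/2.
rank ∂_2 = 12, rank ∂_3 = 0 ⇒ b_2 = 12 − 12 − 0 = 0. So H_2 ≅ 0.

H_0 ≅ Z,  H_1 ≅ Z/2,  H_2 = 0.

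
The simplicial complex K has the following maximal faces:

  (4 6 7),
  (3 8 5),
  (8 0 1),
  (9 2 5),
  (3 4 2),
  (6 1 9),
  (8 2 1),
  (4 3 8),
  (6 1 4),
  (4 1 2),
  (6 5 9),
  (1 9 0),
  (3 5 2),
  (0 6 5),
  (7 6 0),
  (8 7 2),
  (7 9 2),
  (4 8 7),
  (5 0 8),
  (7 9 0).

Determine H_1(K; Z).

H_1 = Z ⊕ Z/2Z.

Take the total order 0 < 1 < 2 < 3 < 4 < 5 < 6 < 7 < 8 < 9 on the vertex set. Then K (dimension 2) consists of the simplices:

  0-simplices (10): [0], [1], [2], [3], [4], [5], [6], [7], [8], [9]
  1-simplices (30): (30 of them)
  2-simplices (20): (20 of them)

giving chain groups C_0 ≅ Z^10, C_1 ≅ Z^30, C_2 ≅ Z^20.

∂_1: C_1 → C_0 maps an edge to its endpoints' difference, ∂[p,q] = q − p. For instance
  ∂[2,3] = [3] − [2].
This gives a 10×30 integer matrix of rank 9; reducing to Smith normal form yields diagonal entries (1,1,1,1,1,1,1,1,1).

Boundary ∂_2: C_2 → C_1 acts by ∂[p,q,r] = [q,r] − [p,r] + [p,q]. For instance
  ∂[2,7,9] = [7,9] − [2,9] + [2,7],
  ∂[0,7,9] = [7,9] − [0,9] + [0,7].
This gives a 30×20 integer matrix of rank 20; reducing to Smith normal form yields diagonal entries (1,1,1,1,1,1,1,1,1,1,1,1,1,1,1,1,1,1,1,2).

From H_k ≅ ker(∂_k) / im(∂_{k+1}) we obtain:

  H_1: rank ker ∂_1 − rank ∂_2 = (30 − 9) − 20 = 1, and ∂_2 has invariant factor 2 > 1, so H_1 ≅ Z ⊕ Z/2Z.

(K is a triangulation of the Klein bottle.)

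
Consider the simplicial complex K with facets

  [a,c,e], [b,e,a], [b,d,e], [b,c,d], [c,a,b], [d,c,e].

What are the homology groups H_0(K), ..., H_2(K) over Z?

Order the vertices as a < b < c < d < e. Listing each simplex with vertices in this order, K has dimension 2 with simplices:

  0-simplices (5): a, b, c, d, e
  1-simplices (9): ab, ac, ae, bc, bd, be, cd, ce, de
  2-simplices (6): abc, abe, ace, bcd, bde, cde

Hence C_0 ≅ Z^5, C_1 ≅ Z^9, C_2 ≅ Z^6.

Boundary ∂_1: C_1 → C_0 is given by ∂[p,q] = [q] − [p]. For instance
  ∂ce = e − c.
The resulting 5×9 matrix has rank 4, and its Smith normal form has invariant factors (1,1,1,1).

The boundary map ∂_2: C_2 → C_1 acts by ∂[p,q,r] = [q,r] − [p,r] + [p,q]. For instance
  ∂abe = be − ae + ab,
  ∂ace = ce − ae + ac.
This gives a 9×6 integer matrix of rank 5; reducing to Smith normal form yields diagonal entries (1,1,1,1,1).

From H_k ≅ ker(∂_k) / im(∂_{k+1}) we obtain:

  H_0: rank C_0 − rank ∂_1 = 5 − 4 = 1, and the invariant factors of ∂_1 are all 1, so H_0 = Z.
  H_1: rank ker ∂_1 − rank ∂_2 = (9 − 4) − 5 = 0, and the invariant factors of ∂_2 are all 1, so H_1 = 0.
  H_2: rank ker ∂_2 − rank ∂_3 = (6 − 5) − 0 = 1, and there is no ∂_3, so H_2 = Z.

As a check, the Euler characteristic is 5 − 9 + 6 = 2, which agrees with 1 − 0 + 1 = 2.

H_0 = Z,  H_1 = 0,  H_2 = Z.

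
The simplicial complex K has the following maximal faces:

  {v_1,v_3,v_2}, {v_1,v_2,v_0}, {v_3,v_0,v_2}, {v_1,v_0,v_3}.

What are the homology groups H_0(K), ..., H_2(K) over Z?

Take the total order v_0 < v_1 < v_2 < v_3 on the vertex set. Then K (dimension 2) consists of the simplices:

  0-simplices (4): [v_0], [v_1], [v_2], [v_3]
  1-simplices (6): [v_0,v_1], [v_0,v_2], [v_0,v_3], [v_1,v_2], [v_1,v_3], [v_2,v_3]
  2-simplices (4): [v_0,v_1,v_2], [v_0,v_1,v_3], [v_0,v_2,v_3], [v_1,v_2,v_3]

Hence C_0 ≅ Z^4, C_1 ≅ Z^6, C_2 ≅ Z^4.

∂_1: C_1 → C_0 sends each edge [p,q] (with p < q) to q − p. For instance
  ∂[v_2,v_3] = [v_3] − [v_2].
As a 4×6 matrix over Z this has rank 3, with invariant factors (1,1,1).

Boundary ∂_2: C_2 → C_1 maps a triangle to the signed sum of its edges. For instance
  ∂[v_0,v_1,v_2] = [v_1,v_2] − [v_0,v_2] + [v_0,v_1],
  ∂[v_0,v_1,v_3] = [v_1,v_3] − [v_0,v_3] + [v_0,v_1].
As a 6×4 matrix over Z this has rank 3, with invariant factors (1,1,1).

Reading off H_k = ker ∂_k / im ∂_{k+1}:

  H_0: rank C_0 − rank ∂_1 = 4 − 3 = 1, and the invariant factors of ∂_1 are all 1, so H_0 = Z.
  H_1: rank ker ∂_1 − rank ∂_2 = (6 − 3) − 3 = 0, and the invariant factors of ∂_2 are all 1, so H_1 = 0.
  H_2: rank ker ∂_2 − rank ∂_3 = (4 − 3) − 0 = 1, and there is no ∂_3, so H_2 = Z.

As a check, the Euler characteristic is 4 − 6 + 4 = 2, which agrees with 1 − 0 + 1 = 2.

H_0 ≅ Z,  H_1 = 0,  H_2 ≅ Z.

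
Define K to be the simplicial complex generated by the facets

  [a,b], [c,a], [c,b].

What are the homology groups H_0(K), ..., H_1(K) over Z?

H_0 ≅ Z,  H_1 ≅ Z.

We work with the vertex ordering a < b < c. The simplices of K, each written with vertices in increasing order, are:

  0-simplices (3): a, b, c
  1-simplices (3): ab, ac, bc

Hence C_0 ≅ Z^3, C_1 ≅ Z^3.

∂_1: C_1 → C_0 sends each edge [p,q] (with p < q) to q − p. For instance
  ∂bc = c − b.
The resulting 3×3 matrix has rank 2, and its Smith normal form has invariant factors (1,1).

From H_k ≅ ker(∂_k) / im(∂_{k+1}) we obtain:

  H_0: rank C_0 − rank ∂_1 = 3 − 2 = 1, and the invariant factors of ∂_1 are all 1, so H_0 ≅ Z.
  H_1: rank ker ∂_1 − rank ∂_2 = (3 − 2) − 0 = 1, and there is no ∂_2, so H_1 ≅ Z.

As a check, the Euler characteristic is 3 − 3 = 0, which agrees with 1 − 1 = 0.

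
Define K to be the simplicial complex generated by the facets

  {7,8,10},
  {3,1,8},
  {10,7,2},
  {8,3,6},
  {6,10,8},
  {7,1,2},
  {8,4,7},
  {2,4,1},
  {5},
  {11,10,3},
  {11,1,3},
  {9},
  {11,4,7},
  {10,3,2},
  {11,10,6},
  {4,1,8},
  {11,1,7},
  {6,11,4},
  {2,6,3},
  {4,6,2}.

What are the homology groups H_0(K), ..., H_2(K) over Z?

H_0 = Z^3,  H_1 = Z × Z/2,  H_2 = 0.

Take the total order 1 < 2 < 3 < 4 < 5 < 6 < 7 < 8 < 9 < 10 < 11 on the vertex set. Then K (dimension 2) consists of the simplices:

  0-simplices (11): [1], [2], [3], [4], [5], [6], [7], [8], [9], [10], [11]
  1-simplices (27): (27 of them)
  2-simplices (18): (18 of them)

giving chain groups C_0 ≅ Z^11, C_1 ≅ Z^27, C_2 ≅ Z^18.

The boundary map ∂_1: C_1 → C_0 is given by ∂[p,q] = [q] − [p]. For instance
  ∂[6,10] = [10] − [6].
The resulting 11×27 matrix has rank 8, and its Smith normal form has invariant factors (1,1,1,1,1,1,1,1).

∂_2: C_2 → C_1 acts by ∂[p,q,r] = [q,r] − [p,r] + [p,q]. For instance
  ∂[3,10,11] = [10,11] − [3,11] + [3,10],
  ∂[4,6,11] = [6,11] − [4,11] + [4,6].
As a 27×18 matrix over Z this has rank 18, with invariant factors (1,1,1,1,1,1,1,1,1,1,1,1,1,1,1,1,1,2).

Reading off H_k = ker ∂_k / im ∂_{k+1}:

  H_0: rank C_0 − rank ∂_1 = 11 − 8 = 3, and the invariant factors of ∂_1 are all 1, so H_0 = Z^3.
  H_1: rank ker ∂_1 − rank ∂_2 = (27 − 8) − 18 = 1, and ∂_2 has invariant factor 2 > 1, so H_1 = Z × Z/2.
  H_2: rank ker ∂_2 − rank ∂_3 = (18 − 18) − 0 = 0, and there is no ∂_3, so H_2 = 0.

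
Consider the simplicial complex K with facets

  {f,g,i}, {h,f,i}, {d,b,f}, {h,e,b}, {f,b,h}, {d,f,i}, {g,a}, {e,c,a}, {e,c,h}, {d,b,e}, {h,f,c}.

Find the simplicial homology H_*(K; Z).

Order the vertices as a < b < c < d < e < f < g < h < i. Listing each simplex with vertices in this order, K has dimension 2 with simplices:

  0-simplices (9): a, b, c, d, e, f, g, h, i
  1-simplices (19): ac, ae, ag, bd, be, bf, bh, ce, cf, ch, de, df, di, eh, fg, fh, fi, gi, hi
  2-simplices (10): ace, bde, bdf, beh, bfh, ceh, cfh, dfi, fgi, fhi

Hence C_0 ≅ Z^9, C_1 ≅ Z^19, C_2 ≅ Z^10.

∂_1: C_1 → C_0 sends each edge [p,q] (with p < q) to q − p.
The resulting 9×19 matrix has rank 8, and its Smith normal form has invariant factors (1,1,1,1,1,1,1,1).

The boundary map ∂_2: C_2 → C_1 maps a triangle to the signed sum of its edges. For instance
  ∂cfh = fh − ch + cf,
  ∂bfh = fh − bh + bf.
As a 19×10 matrix over Z this has rank 10, with invariant factors (1,1,1,1,1,1,1,1,1,1).

Reading off H_k = ker ∂_k / im ∂_{k+1}:

  H_0: rank C_0 − rank ∂_1 = 9 − 8 = 1, and the invariant factors of ∂_1 are all 1, so H_0 ≅ Z.
  H_1: rank ker ∂_1 − rank ∂_2 = (19 − 8) − 10 = 1, and the invariant factors of ∂_2 are all 1, so H_1 ≅ Z.
  H_2: rank ker ∂_2 − rank ∂_3 = (10 − 10) − 0 = 0, and there is no ∂_3, so H_2 ≅ 0.

As a check, the Euler characteristic is 9 − 19 + 10 = 0, which agrees with 1 − 1 + 0 = 0.

H_0 ≅ Z,  H_1 ≅ Z,  H_2 = 0.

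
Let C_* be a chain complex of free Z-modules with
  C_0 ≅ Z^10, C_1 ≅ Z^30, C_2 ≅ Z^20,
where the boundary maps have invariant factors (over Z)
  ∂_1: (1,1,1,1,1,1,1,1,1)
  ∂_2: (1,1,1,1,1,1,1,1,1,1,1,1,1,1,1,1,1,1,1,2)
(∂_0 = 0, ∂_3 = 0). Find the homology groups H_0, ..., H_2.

H_0 ≅ Z,  H_1 ≅ Z × Z/2,  H_2 = 0.

H_0: b_0 = 10 − 0 − 9 = 1; torsion from ∂_1 factors > 1: none. So H_0 ≅ Z.
H_1: b_1 = 30 − 9 − 20 = 1; torsion from ∂_2 factors > 1: [2]. So H_1 ≅ Z × Z/2.
H_2: b_2 = 20 − 20 − 0 = 0; torsion from ∂_3 factors > 1: none. So H_2 ≅ 0.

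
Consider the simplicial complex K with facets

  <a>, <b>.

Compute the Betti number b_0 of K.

b_0 = 2.

Take the total order a < b on the vertex set. Then K (dimension 0) consists of the simplices:

  0-simplices (2): a, b

Hence C_0 ≅ Z^2.

From H_k ≅ ker(∂_k) / im(∂_{k+1}) we obtain:

  H_0: rank C_0 − rank ∂_1 = 2 − 0 = 2, and there is no ∂_1, so H_0 = Z^2.

Hence the Betti numbers are b_0 = 2.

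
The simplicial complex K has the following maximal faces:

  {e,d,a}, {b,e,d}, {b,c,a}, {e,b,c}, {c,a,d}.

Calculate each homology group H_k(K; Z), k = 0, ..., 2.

H_0 ≅ Z,  H_1 ≅ Z,  H_2 = 0.

We work with the vertex ordering a < b < c < d < e. The simplices of K, each written with vertices in increasing order, are:

  0-simplices (5): a, b, c, d, e
  1-simplices (10): ab, ac, ad, ae, bc, bd, be, cd, ce, de
  2-simplices (5): abc, acd, ade, bce, bde

giving chain groups C_0 ≅ Z^5, C_1 ≅ Z^10, C_2 ≅ Z^5.

The boundary map ∂_1: C_1 → C_0 maps an edge to its endpoints' difference, ∂[p,q] = q − p.
The resulting 5×10 matrix has rank 4, and its Smith normal form has invariant factors (1,1,1,1).

Boundary ∂_2: C_2 → C_1 acts by ∂[p,q,r] = [q,r] − [p,r] + [p,q]. For instance
  ∂acd = cd − ad + ac,
  ∂ade = de − ae + ad.
The 10×5 boundary matrix has rank 5 and Smith normal form diag(1,1,1,1,1).

From H_k ≅ ker(∂_k) / im(∂_{k+1}) we obtain:

  H_0: rank C_0 − rank ∂_1 = 5 − 4 = 1, and the invariant factors of ∂_1 are all 1, so H_0 ≅ Z.
  H_1: rank ker ∂_1 − rank ∂_2 = (10 − 4) − 5 = 1, and the invariant factors of ∂_2 are all 1, so H_1 ≅ Z.
  H_2: rank ker ∂_2 − rank ∂_3 = (5 − 5) − 0 = 0, and there is no ∂_3, so H_2 ≅ 0.

As a check, the Euler characteristic is 5 − 10 + 5 = 0, which agrees with 1 − 1 + 0 = 0.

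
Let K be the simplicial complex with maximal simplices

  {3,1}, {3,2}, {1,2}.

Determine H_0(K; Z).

Order the vertices as 1 < 2 < 3. Listing each simplex with vertices in this order, K has dimension 1 with simplices:

  0-simplices (3): [1], [2], [3]
  1-simplices (3): [1,2], [1,3], [2,3]

so the chain groups are C_0 ≅ Z^3, C_1 ≅ Z^3.

The boundary map ∂_1: C_1 → C_0 maps an edge to its endpoints' difference, ∂[p,q] = q − p. For instance
  ∂[2,3] = [3] − [2].
The resulting 3×3 matrix has rank 2, and its Smith normal form has invariant factors (1,1).

Reading off H_k = ker ∂_k / im ∂_{k+1}:

  H_0: rank C_0 − rank ∂_1 = 3 − 2 = 1, and the invariant factors of ∂_1 are all 1, so H_0 ≅ Z.

(K is a triangulation of the circle S^1.)

H_0 ≅ Z.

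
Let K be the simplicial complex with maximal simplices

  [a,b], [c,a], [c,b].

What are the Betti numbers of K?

Take the total order a < b < c on the vertex set. Then K (dimension 1) consists of the simplices:

  0-simplices (3): a, b, c
  1-simplices (3): ab, ac, bc

Hence C_0 ≅ Z^3, C_1 ≅ Z^3.

Boundary ∂_1: C_1 → C_0 is given by ∂[p,q] = [q] − [p]. For instance
  ∂ac = c − a.
As a 3×3 matrix over Z this has rank 2, with invariant factors (1,1).

Computing H_k = (kernel of ∂_k) / (image of ∂_{k+1}):

  H_0: rank C_0 − rank ∂_1 = 3 − 2 = 1, and the invariant factors of ∂_1 are all 1, so H_0 = Z.
  H_1: rank ker ∂_1 − rank ∂_2 = (3 − 2) − 0 = 1, and there is no ∂_2, so H_1 = Z.

As a check, the Euler characteristic is 3 − 3 = 0, which agrees with 1 − 1 = 0.

Hence the Betti numbers are b_0 = 1, b_1 = 1.

b_0 = 1, b_1 = 1.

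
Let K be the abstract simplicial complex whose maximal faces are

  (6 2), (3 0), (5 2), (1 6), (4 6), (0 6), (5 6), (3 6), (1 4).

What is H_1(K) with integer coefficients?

Fix the vertex order 0 < 1 < 2 < 3 < 4 < 5 < 6 and write every simplex with vertices in increasing order. Then dim K = 1 and the simplices of K are:

  0-simplices (7): [0], [1], [2], [3], [4], [5], [6]
  1-simplices (9): [0,3], [0,6], [1,4], [1,6], [2,5], [2,6], [3,6], [4,6], [5,6]

giving chain groups C_0 ≅ Z^7, C_1 ≅ Z^9.

∂_1: C_1 → C_0 is given by ∂[p,q] = [q] − [p].
This gives a 7×9 integer matrix of rank 6; reducing to Smith normal form yields diagonal entries (1,1,1,1,1,1).

From H_k ≅ ker(∂_k) / im(∂_{k+1}) we obtain:

  H_1: rank ker ∂_1 − rank ∂_2 = (9 − 6) − 0 = 3, and there is no ∂_2, so H_1 = Z^3.

H_1 = Z^3.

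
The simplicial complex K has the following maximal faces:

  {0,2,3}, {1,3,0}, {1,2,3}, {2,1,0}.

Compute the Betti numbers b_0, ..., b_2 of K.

b_0 = 1, b_1 = 0, b_2 = 1.

K has 4 vertices, 6 edges, 4 triangles.
rank ∂_0 = 0, rank ∂_1 = 3 ⇒ b_0 = 4 − 0 − 3 = 1; all invariant factors of ∂_1 are 1 so no torsion. So H_0 = Z.
rank ∂_1 = 3, rank ∂_2 = 3 ⇒ b_1 = 6 − 3 − 3 = 0; all invariant factors of ∂_2 are 1 so no torsion. So H_1 = 0.
rank ∂_2 = 3, rank ∂_3 = 0 ⇒ b_2 = 4 − 3 − 0 = 1. So H_2 = Z.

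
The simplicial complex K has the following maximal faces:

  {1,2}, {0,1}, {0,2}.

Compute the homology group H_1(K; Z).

Order the vertices as 0 < 1 < 2. Listing each simplex with vertices in this order, K has dimension 1 with simplices:

  0-simplices (3): [0], [1], [2]
  1-simplices (3): [0,1], [0,2], [1,2]

giving chain groups C_0 ≅ Z^3, C_1 ≅ Z^3.

Boundary ∂_1: C_1 → C_0 maps an edge to its endpoints' difference, ∂[p,q] = q − p.
As a 3×3 matrix over Z this has rank 2, with invariant factors (1,1).

From H_k ≅ ker(∂_k) / im(∂_{k+1}) we obtain:

  H_1: rank ker ∂_1 − rank ∂_2 = (3 − 2) − 0 = 1, and there is no ∂_2, so H_1 ≅ Z.

(K is a triangulation of the circle S^1.)

H_1 ≅ Z.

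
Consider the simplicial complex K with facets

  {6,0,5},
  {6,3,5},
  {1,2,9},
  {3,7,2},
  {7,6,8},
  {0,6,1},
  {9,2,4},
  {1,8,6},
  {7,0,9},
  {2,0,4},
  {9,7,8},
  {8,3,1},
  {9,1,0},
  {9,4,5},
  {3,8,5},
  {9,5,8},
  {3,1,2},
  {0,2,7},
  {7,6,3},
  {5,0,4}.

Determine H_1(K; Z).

H_1 = Z × Z/2.

K has 10 vertices, 30 edges, 20 triangles.
rank ∂_1 = 9, rank ∂_2 = 20 ⇒ b_1 = 30 − 9 − 20 = 1; ∂_2 has invariant factor(s) [2] giving torsion. So H_1 ≅ Z × Z/2.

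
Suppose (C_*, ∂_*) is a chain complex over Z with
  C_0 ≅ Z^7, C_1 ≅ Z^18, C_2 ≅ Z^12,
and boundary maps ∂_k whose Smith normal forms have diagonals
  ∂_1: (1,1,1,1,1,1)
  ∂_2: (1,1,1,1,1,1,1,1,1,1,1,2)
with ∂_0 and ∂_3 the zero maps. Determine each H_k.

H_0 = Z,  H_1 = Z_2,  H_2 = 0.

H_0: b_0 = 7 − 0 − 6 = 1; torsion from ∂_1 factors > 1: none. So H_0 = Z.
H_1: b_1 = 18 − 6 − 12 = 0; torsion from ∂_2 factors > 1: [2]. So H_1 = Z_2.
H_2: b_2 = 12 − 12 − 0 = 0; torsion from ∂_3 factors > 1: none. So H_2 = 0.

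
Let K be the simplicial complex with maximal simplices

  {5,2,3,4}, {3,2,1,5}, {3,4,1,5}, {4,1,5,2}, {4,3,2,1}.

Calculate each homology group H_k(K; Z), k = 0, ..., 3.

H_0 ≅ Z,  H_1 = 0,  H_2 = 0,  H_3 ≅ Z.

Order the vertices as 1 < 2 < 3 < 4 < 5. Listing each simplex with vertices in this order, K has dimension 3 with simplices:

  0-simplices (5): [1], [2], [3], [4], [5]
  1-simplices (10): [1,2], [1,3], [1,4], [1,5], [2,3], [2,4], [2,5], [3,4], [3,5], [4,5]
  2-simplices (10): [1,2,3], [1,2,4], [1,2,5], [1,3,4], [1,3,5], [1,4,5], [2,3,4], [2,3,5], [2,4,5], [3,4,5]
  3-simplices (5): [1,2,3,4], [1,2,3,5], [1,2,4,5], [1,3,4,5], [2,3,4,5]

so the chain groups are C_0 ≅ Z^5, C_1 ≅ Z^10, C_2 ≅ Z^10, C_3 ≅ Z^5.

Boundary ∂_1: C_1 → C_0 is given by ∂[p,q] = [q] − [p]. For instance
  ∂[1,5] = [5] − [1].
This gives a 5×10 integer matrix of rank 4; reducing to Smith normal form yields diagonal entries (1,1,1,1).

∂_2: C_2 → C_1 acts by ∂[p,q,r] = [q,r] − [p,r] + [p,q]. For instance
  ∂[1,2,4] = [2,4] − [1,4] + [1,2],
  ∂[3,4,5] = [4,5] − [3,5] + [3,4].
This gives a 10×10 integer matrix of rank 6; reducing to Smith normal form yields diagonal entries (1,1,1,1,1,1).

The boundary map ∂_3: C_3 → C_2 sends each 3-simplex σ to the alternating sum Σ_i (−1)^i (σ with its i-th vertex removed). For instance
  ∂[1,3,4,5] = [3,4,5] − [1,4,5] + [1,3,5] − [1,3,4],
  ∂[1,2,3,5] = [2,3,5] − [1,3,5] + [1,2,5] − [1,2,3].
This gives a 10×5 integer matrix of rank 4; reducing to Smith normal form yields diagonal entries (1,1,1,1).

From H_k ≅ ker(∂_k) / im(∂_{k+1}) we obtain:

  H_0: rank C_0 − rank ∂_1 = 5 − 4 = 1, and the invariant factors of ∂_1 are all 1, so H_0 = Z.
  H_1: rank ker ∂_1 − rank ∂_2 = (10 − 4) − 6 = 0, and the invariant factors of ∂_2 are all 1, so H_1 = 0.
  H_2: rank ker ∂_2 − rank ∂_3 = (10 − 6) − 4 = 0, and the invariant factors of ∂_3 are all 1, so H_2 = 0.
  H_3: rank ker ∂_3 − rank ∂_4 = (5 − 4) − 0 = 1, and there is no ∂_4, so H_3 = Z.

(K is a triangulation of the 3-sphere S^3.)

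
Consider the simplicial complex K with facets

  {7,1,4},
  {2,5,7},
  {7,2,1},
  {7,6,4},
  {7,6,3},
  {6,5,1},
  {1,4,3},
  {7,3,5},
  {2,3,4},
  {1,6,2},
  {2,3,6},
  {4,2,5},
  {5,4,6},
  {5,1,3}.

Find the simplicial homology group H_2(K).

H_2 = Z.

Fix the vertex order 1 < 2 < 3 < 4 < 5 < 6 < 7 and write every simplex with vertices in increasing order. Then dim K = 2 and the simplices of K are:

  0-simplices (7): [1], [2], [3], [4], [5], [6], [7]
  1-simplices (21): [1,2], [1,3], [1,4], [1,5], [1,6], [1,7], [2,3], [2,4], [2,5], [2,6], [2,7], [3,4], [3,5], [3,6], [3,7], [4,5], [4,6], [4,7], [5,6], [5,7], [6,7]
  2-simplices (14): [1,2,6], [1,2,7], [1,3,4], [1,3,5], [1,4,7], [1,5,6], [2,3,4], [2,3,6], [2,4,5], [2,5,7], [3,5,7], [3,6,7], [4,5,6], [4,6,7]

Hence C_0 ≅ Z^7, C_1 ≅ Z^21, C_2 ≅ Z^14.

Boundary ∂_1: C_1 → C_0 maps an edge to its endpoints' difference, ∂[p,q] = q − p. For instance
  ∂[5,6] = [6] − [5].
The resulting 7×21 matrix has rank 6, and its Smith normal form has invariant factors (1,1,1,1,1,1).

Boundary ∂_2: C_2 → C_1 maps a triangle to the signed sum of its edges. For instance
  ∂[2,4,5] = [4,5] − [2,5] + [2,4],
  ∂[2,3,6] = [3,6] − [2,6] + [2,3].
The 21×14 boundary matrix has rank 13 and Smith normal form diag(1,1,1,1,1,1,1,1,1,1,1,1,1).

Now H_k = ker ∂_k / im ∂_{k+1}, so:

  H_2: rank ker ∂_2 − rank ∂_3 = (14 − 13) − 0 = 1, and there is no ∂_3, so H_2 ≅ Z.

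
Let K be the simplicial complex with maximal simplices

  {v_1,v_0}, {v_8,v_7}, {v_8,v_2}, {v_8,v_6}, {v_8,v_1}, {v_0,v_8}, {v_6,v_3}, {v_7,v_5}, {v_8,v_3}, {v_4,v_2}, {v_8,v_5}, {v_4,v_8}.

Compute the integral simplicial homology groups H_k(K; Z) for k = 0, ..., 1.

H_0 = Z,  H_1 = Z^4.

We work with the vertex ordering v_0 < v_1 < v_2 < v_3 < v_4 < v_5 < v_6 < v_7 < v_8. The simplices of K, each written with vertices in increasing order, are:

  0-simplices (9): [v_0], [v_1], [v_2], [v_3], [v_4], [v_5], [v_6], [v_7], [v_8]
  1-simplices (12): [v_0,v_1], [v_0,v_8], [v_1,v_8], [v_2,v_4], [v_2,v_8], [v_3,v_6], [v_3,v_8], [v_4,v_8], [v_5,v_7], [v_5,v_8], [v_6,v_8], [v_7,v_8]

so the chain groups are C_0 ≅ Z^9, C_1 ≅ Z^12.

Boundary ∂_1: C_1 → C_0 maps an edge to its endpoints' difference, ∂[p,q] = q − p. For instance
  ∂[v_3,v_8] = [v_8] − [v_3].
The 9×12 boundary matrix has rank 8 and Smith normal form diag(1,1,1,1,1,1,1,1).

Now H_k = ker ∂_k / im ∂_{k+1}, so:

  H_0: rank C_0 − rank ∂_1 = 9 − 8 = 1, and the invariant factors of ∂_1 are all 1, so H_0 ≅ Z.
  H_1: rank ker ∂_1 − rank ∂_2 = (12 − 8) − 0 = 4, and there is no ∂_2, so H_1 ≅ Z^4.

As a check, the Euler characteristic is 9 − 12 = -3, which agrees with 1 − 4 = -3.
(K is a triangulation of a wedge of 4 circles.)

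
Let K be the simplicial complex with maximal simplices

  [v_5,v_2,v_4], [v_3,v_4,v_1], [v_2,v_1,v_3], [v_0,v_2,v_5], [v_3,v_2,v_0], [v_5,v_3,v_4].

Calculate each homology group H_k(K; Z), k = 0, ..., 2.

H_0 = Z,  H_1 = Z,  H_2 = 0.

We work with the vertex ordering v_0 < v_1 < v_2 < v_3 < v_4 < v_5. The simplices of K, each written with vertices in increasing order, are:

  0-simplices (6): [v_0], [v_1], [v_2], [v_3], [v_4], [v_5]
  1-simplices (12): [v_0,v_2], [v_0,v_3], [v_0,v_5], [v_1,v_2], [v_1,v_3], [v_1,v_4], [v_2,v_3], [v_2,v_4], [v_2,v_5], [v_3,v_4], [v_3,v_5], [v_4,v_5]
  2-simplices (6): [v_0,v_2,v_3], [v_0,v_2,v_5], [v_1,v_2,v_3], [v_1,v_3,v_4], [v_2,v_4,v_5], [v_3,v_4,v_5]

giving chain groups C_0 ≅ Z^6, C_1 ≅ Z^12, C_2 ≅ Z^6.

The boundary map ∂_1: C_1 → C_0 is given by ∂[p,q] = [q] − [p].
The 6×12 boundary matrix has rank 5 and Smith normal form diag(1,1,1,1,1).

Boundary ∂_2: C_2 → C_1 sends each 2-simplex [p,q,r] to [q,r] − [p,r] + [p,q]. For instance
  ∂[v_1,v_2,v_3] = [v_2,v_3] − [v_1,v_3] + [v_1,v_2],
  ∂[v_2,v_4,v_5] = [v_4,v_5] − [v_2,v_5] + [v_2,v_4].
The 12×6 boundary matrix has rank 6 and Smith normal form diag(1,1,1,1,1,1).

Now H_k = ker ∂_k / im ∂_{k+1}, so:

  H_0: rank C_0 − rank ∂_1 = 6 − 5 = 1, and the invariant factors of ∂_1 are all 1, so H_0 ≅ Z.
  H_1: rank ker ∂_1 − rank ∂_2 = (12 − 5) − 6 = 1, and the invariant factors of ∂_2 are all 1, so H_1 ≅ Z.
  H_2: rank ker ∂_2 − rank ∂_3 = (6 − 6) − 0 = 0, and there is no ∂_3, so H_2 ≅ 0.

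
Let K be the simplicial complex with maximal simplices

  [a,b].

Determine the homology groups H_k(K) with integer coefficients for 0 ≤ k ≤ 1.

H_0 ≅ Z,  H_1 = 0.

K has 2 vertices, 1 edge.
rank ∂_0 = 0, rank ∂_1 = 1 ⇒ b_0 = 2 − 0 − 1 = 1; all invariant factors of ∂_1 are 1 so no torsion. So H_0 = Z.
rank ∂_1 = 1, rank ∂_2 = 0 ⇒ b_1 = 1 − 1 − 0 = 0. So H_1 = 0.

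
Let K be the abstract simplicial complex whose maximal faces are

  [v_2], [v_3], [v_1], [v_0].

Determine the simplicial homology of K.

Fix the vertex order v_0 < v_1 < v_2 < v_3 and write every simplex with vertices in increasing order. Then dim K = 0 and the simplices of K are:

  0-simplices (4): [v_0], [v_1], [v_2], [v_3]

Hence C_0 ≅ Z^4.

Now H_k = ker ∂_k / im ∂_{k+1}, so:

  H_0: rank C_0 − rank ∂_1 = 4 − 0 = 4, and there is no ∂_1, so H_0 ≅ Z^4.

H_0 ≅ Z^4.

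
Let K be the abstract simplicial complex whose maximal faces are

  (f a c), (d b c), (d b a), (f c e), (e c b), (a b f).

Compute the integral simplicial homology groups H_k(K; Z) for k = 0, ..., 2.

Order the vertices as a < b < c < d < e < f. Listing each simplex with vertices in this order, K has dimension 2 with simplices:

  0-simplices (6): a, b, c, d, e, f
  1-simplices (12): ab, ac, ad, af, bc, bd, be, bf, cd, ce, cf, ef
  2-simplices (6): abd, abf, acf, bcd, bce, cef

Hence C_0 ≅ Z^6, C_1 ≅ Z^12, C_2 ≅ Z^6.

∂_1: C_1 → C_0 is given by ∂[p,q] = [q] − [p]. For instance
  ∂ce = e − c.
The resulting 6×12 matrix has rank 5, and its Smith normal form has invariant factors (1,1,1,1,1).

The boundary map ∂_2: C_2 → C_1 acts by ∂[p,q,r] = [q,r] − [p,r] + [p,q]. For instance
  ∂acf = cf − af + ac,
  ∂cef = ef − cf + ce.
The resulting 12×6 matrix has rank 6, and its Smith normal form has invariant factors (1,1,1,1,1,1).

From H_k ≅ ker(∂_k) / im(∂_{k+1}) we obtain:

  H_0: rank C_0 − rank ∂_1 = 6 − 5 = 1, and the invariant factors of ∂_1 are all 1, so H_0 ≅ Z.
  H_1: rank ker ∂_1 − rank ∂_2 = (12 − 5) − 6 = 1, and the invariant factors of ∂_2 are all 1, so H_1 ≅ Z.
  H_2: rank ker ∂_2 − rank ∂_3 = (6 − 6) − 0 = 0, and there is no ∂_3, so H_2 ≅ 0.

H_0 = Z,  H_1 = Z,  H_2 = 0.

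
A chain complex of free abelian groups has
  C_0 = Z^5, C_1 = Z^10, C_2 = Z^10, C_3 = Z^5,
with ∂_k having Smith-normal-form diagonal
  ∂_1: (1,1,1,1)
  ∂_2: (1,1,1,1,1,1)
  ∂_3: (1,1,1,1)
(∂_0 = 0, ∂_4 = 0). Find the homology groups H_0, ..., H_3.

H_0 = Z,  H_1 = 0,  H_2 = 0,  H_3 = Z.

H_0: b_0 = 5 − 0 − 4 = 1; torsion from ∂_1 factors > 1: none. So H_0 = Z.
H_1: b_1 = 10 − 4 − 6 = 0; torsion from ∂_2 factors > 1: none. So H_1 = 0.
H_2: b_2 = 10 − 6 − 4 = 0; torsion from ∂_3 factors > 1: none. So H_2 = 0.
H_3: b_3 = 5 − 4 − 0 = 1; torsion from ∂_4 factors > 1: none. So H_3 = Z.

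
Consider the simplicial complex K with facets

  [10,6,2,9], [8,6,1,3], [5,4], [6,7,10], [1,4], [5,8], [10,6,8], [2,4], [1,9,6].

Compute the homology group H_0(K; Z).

K has 10 vertices, 20 edges, 11 triangles, 2 3-simplices.
rank ∂_0 = 0, rank ∂_1 = 9 ⇒ b_0 = 10 − 0 − 9 = 1; all invariant factors of ∂_1 are 1 so no torsion. So H_0 = Z.

H_0 = Z.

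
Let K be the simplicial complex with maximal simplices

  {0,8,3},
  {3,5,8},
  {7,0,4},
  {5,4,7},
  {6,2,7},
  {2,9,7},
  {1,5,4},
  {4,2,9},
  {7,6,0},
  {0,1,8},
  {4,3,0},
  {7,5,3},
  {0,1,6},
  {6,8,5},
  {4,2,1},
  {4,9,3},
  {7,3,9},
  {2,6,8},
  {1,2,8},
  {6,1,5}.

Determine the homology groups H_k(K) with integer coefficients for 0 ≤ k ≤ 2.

We work with the vertex ordering 0 < 1 < 2 < 3 < 4 < 5 < 6 < 7 < 8 < 9. The simplices of K, each written with vertices in increasing order, are:

  0-simplices (10): [0], [1], [2], [3], [4], [5], [6], [7], [8], [9]
  1-simplices (30): (30 of them)
  2-simplices (20): (20 of them)

so the chain groups are C_0 ≅ Z^10, C_1 ≅ Z^30, C_2 ≅ Z^20.

Boundary ∂_1: C_1 → C_0 sends each edge [p,q] (with p < q) to q − p. For instance
  ∂[4,7] = [7] − [4].
The resulting 10×30 matrix has rank 9, and its Smith normal form has invariant factors (1,1,1,1,1,1,1,1,1).

∂_2: C_2 → C_1 acts by ∂[p,q,r] = [q,r] − [p,r] + [p,q]. For instance
  ∂[2,7,9] = [7,9] − [2,9] + [2,7],
  ∂[2,6,7] = [6,7] − [2,7] + [2,6].
The resulting 30×20 matrix has rank 20, and its Smith normal form has invariant factors (1,1,1,1,1,1,1,1,1,1,1,1,1,1,1,1,1,1,1,2).

Now H_k = ker ∂_k / im ∂_{k+1}, so:

  H_0: rank C_0 − rank ∂_1 = 10 − 9 = 1, and the invariant factors of ∂_1 are all 1, so H_0 = Z.
  H_1: rank ker ∂_1 − rank ∂_2 = (30 − 9) − 20 = 1, and ∂_2 has invariant factor 2 > 1, so H_1 = Z ⊕ Z/2.
  H_2: rank ker ∂_2 − rank ∂_3 = (20 − 20) − 0 = 0, and there is no ∂_3, so H_2 = 0.

(K is a triangulation of the Klein bottle.)

H_0 ≅ Z,  H_1 ≅ Z ⊕ Z/2,  H_2 = 0.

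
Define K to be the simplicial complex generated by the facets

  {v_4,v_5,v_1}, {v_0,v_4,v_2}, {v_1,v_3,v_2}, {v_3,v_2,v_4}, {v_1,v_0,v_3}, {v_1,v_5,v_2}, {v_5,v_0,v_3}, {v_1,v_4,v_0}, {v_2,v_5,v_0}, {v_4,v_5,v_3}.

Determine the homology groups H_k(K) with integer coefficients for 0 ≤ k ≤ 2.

H_0 ≅ Z,  H_1 ≅ Z/2,  H_2 = 0.

Take the total order v_0 < v_1 < v_2 < v_3 < v_4 < v_5 on the vertex set. Then K (dimension 2) consists of the simplices:

  0-simplices (6): [v_0], [v_1], [v_2], [v_3], [v_4], [v_5]
  1-simplices (15): (15 of them)
  2-simplices (10): [v_0,v_1,v_3], [v_0,v_1,v_4], [v_0,v_2,v_4], [v_0,v_2,v_5], [v_0,v_3,v_5], [v_1,v_2,v_3], [v_1,v_2,v_5], [v_1,v_4,v_5], [v_2,v_3,v_4], [v_3,v_4,v_5]

giving chain groups C_0 ≅ Z^6, C_1 ≅ Z^15, C_2 ≅ Z^10.

∂_1: C_1 → C_0 maps an edge to its endpoints' difference, ∂[p,q] = q − p. For instance
  ∂[v_0,v_4] = [v_4] − [v_0].
This gives a 6×15 integer matrix of rank 5; reducing to Smith normal form yields diagonal entries (1,1,1,1,1).

Boundary ∂_2: C_2 → C_1 maps a triangle to the signed sum of its edges. For instance
  ∂[v_0,v_3,v_5] = [v_3,v_5] − [v_0,v_5] + [v_0,v_3],
  ∂[v_2,v_3,v_4] = [v_3,v_4] − [v_2,v_4] + [v_2,v_3].
The resulting 15×10 matrix has rank 10, and its Smith normal form has invariant factors (1,1,1,1,1,1,1,1,1,2).

Reading off H_k = ker ∂_k / im ∂_{k+1}:

  H_0: rank C_0 − rank ∂_1 = 6 − 5 = 1, and the invariant factors of ∂_1 are all 1, so H_0 ≅ Z.
  H_1: rank ker ∂_1 − rank ∂_2 = (15 − 5) − 10 = 0, and ∂_2 has invariant factor 2 > 1, so H_1 ≅ Z/2.
  H_2: rank ker ∂_2 − rank ∂_3 = (10 − 10) − 0 = 0, and there is no ∂_3, so H_2 ≅ 0.

As a check, the Euler characteristic is 6 − 15 + 10 = 1, which agrees with 1 − 0 + 0 = 1.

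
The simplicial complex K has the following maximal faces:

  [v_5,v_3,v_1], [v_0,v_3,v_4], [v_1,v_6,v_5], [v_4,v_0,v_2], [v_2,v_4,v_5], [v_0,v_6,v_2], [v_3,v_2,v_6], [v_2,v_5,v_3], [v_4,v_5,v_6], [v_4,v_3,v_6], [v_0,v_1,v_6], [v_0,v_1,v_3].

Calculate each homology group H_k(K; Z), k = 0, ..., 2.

Order the vertices as v_0 < v_1 < v_2 < v_3 < v_4 < v_5 < v_6. Listing each simplex with vertices in this order, K has dimension 2 with simplices:

  0-simplices (7): [v_0], [v_1], [v_2], [v_3], [v_4], [v_5], [v_6]
  1-simplices (18): (18 of them)
  2-simplices (12): (12 of them)

so the chain groups are C_0 ≅ Z^7, C_1 ≅ Z^18, C_2 ≅ Z^12.

∂_1: C_1 → C_0 sends each edge [p,q] (with p < q) to q − p. For instance
  ∂[v_1,v_3] = [v_3] − [v_1].
As a 7×18 matrix over Z this has rank 6, with invariant factors (1,1,1,1,1,1).

The boundary map ∂_2: C_2 → C_1 sends each 2-simplex [p,q,r] to [q,r] − [p,r] + [p,q]. For instance
  ∂[v_1,v_3,v_5] = [v_3,v_5] − [v_1,v_5] + [v_1,v_3],
  ∂[v_4,v_5,v_6] = [v_5,v_6] − [v_4,v_6] + [v_4,v_5].
The resulting 18×12 matrix has rank 12, and its Smith normal form has invariant factors (1,1,1,1,1,1,1,1,1,1,1,2).

Reading off H_k = ker ∂_k / im ∂_{k+1}:

  H_0: rank C_0 − rank ∂_1 = 7 − 6 = 1, and the invariant factors of ∂_1 are all 1, so H_0 = Z.
  H_1: rank ker ∂_1 − rank ∂_2 = (18 − 6) − 12 = 0, and ∂_2 has invariant factor 2 > 1, so H_1 = Z/2.
  H_2: rank ker ∂_2 − rank ∂_3 = (12 − 12) − 0 = 0, and there is no ∂_3, so H_2 = 0.

H_0 = Z,  H_1 = Z/2,  H_2 = 0.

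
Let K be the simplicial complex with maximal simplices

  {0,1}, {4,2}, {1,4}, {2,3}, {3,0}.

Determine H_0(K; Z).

H_0 ≅ Z.

Take the total order 0 < 1 < 2 < 3 < 4 on the vertex set. Then K (dimension 1) consists of the simplices:

  0-simplices (5): [0], [1], [2], [3], [4]
  1-simplices (5): [0,1], [0,3], [1,4], [2,3], [2,4]

Hence C_0 ≅ Z^5, C_1 ≅ Z^5.

The boundary map ∂_1: C_1 → C_0 is given by ∂[p,q] = [q] − [p]. For instance
  ∂[2,4] = [4] − [2].
The resulting 5×5 matrix has rank 4, and its Smith normal form has invariant factors (1,1,1,1).

Reading off H_k = ker ∂_k / im ∂_{k+1}:

  H_0: rank C_0 − rank ∂_1 = 5 − 4 = 1, and the invariant factors of ∂_1 are all 1, so H_0 = Z.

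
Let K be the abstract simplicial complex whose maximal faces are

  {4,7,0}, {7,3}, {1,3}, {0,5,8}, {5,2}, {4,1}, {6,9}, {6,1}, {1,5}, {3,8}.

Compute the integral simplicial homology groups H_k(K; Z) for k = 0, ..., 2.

H_0 ≅ Z,  H_1 ≅ Z^3,  H_2 = 0.

K has 10 vertices, 14 edges, 2 triangles.
rank ∂_0 = 0, rank ∂_1 = 9 ⇒ b_0 = 10 − 0 − 9 = 1; all invariant factors of ∂_1 are 1 so no torsion. So H_0 = Z.
rank ∂_1 = 9, rank ∂_2 = 2 ⇒ b_1 = 14 − 9 − 2 = 3; all invariant factors of ∂_2 are 1 so no torsion. So H_1 = Z^3.
rank ∂_2 = 2, rank ∂_3 = 0 ⇒ b_2 = 2 − 2 − 0 = 0. So H_2 = 0.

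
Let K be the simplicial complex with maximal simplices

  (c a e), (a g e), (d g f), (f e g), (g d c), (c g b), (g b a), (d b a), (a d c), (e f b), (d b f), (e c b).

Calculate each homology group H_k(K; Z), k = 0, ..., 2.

H_0 = Z,  H_1 = Z/2,  H_2 = 0.

We work with the vertex ordering a < b < c < d < e < f < g. The simplices of K, each written with vertices in increasing order, are:

  0-simplices (7): a, b, c, d, e, f, g
  1-simplices (18): ab, ac, ad, ae, ag, bc, bd, be, bf, bg, cd, ce, cg, df, dg, ef, eg, fg
  2-simplices (12): abd, abg, acd, ace, aeg, bce, bcg, bdf, bef, cdg, dfg, efg

giving chain groups C_0 ≅ Z^7, C_1 ≅ Z^18, C_2 ≅ Z^12.

∂_1: C_1 → C_0 sends each edge [p,q] (with p < q) to q − p. For instance
  ∂bg = g − b.
As a 7×18 matrix over Z this has rank 6, with invariant factors (1,1,1,1,1,1).

Boundary ∂_2: C_2 → C_1 maps a triangle to the signed sum of its edges. For instance
  ∂efg = fg − eg + ef,
  ∂bce = ce − be + bc.
This gives a 18×12 integer matrix of rank 12; reducing to Smith normal form yields diagonal entries (1,1,1,1,1,1,1,1,1,1,1,2).

Now H_k = ker ∂_k / im ∂_{k+1}, so:

  H_0: rank C_0 − rank ∂_1 = 7 − 6 = 1, and the invariant factors of ∂_1 are all 1, so H_0 = Z.
  H_1: rank ker ∂_1 − rank ∂_2 = (18 − 6) − 12 = 0, and ∂_2 has invariant factor 2 > 1, so H_1 = Z/2.
  H_2: rank ker ∂_2 − rank ∂_3 = (12 − 12) − 0 = 0, and there is no ∂_3, so H_2 = 0.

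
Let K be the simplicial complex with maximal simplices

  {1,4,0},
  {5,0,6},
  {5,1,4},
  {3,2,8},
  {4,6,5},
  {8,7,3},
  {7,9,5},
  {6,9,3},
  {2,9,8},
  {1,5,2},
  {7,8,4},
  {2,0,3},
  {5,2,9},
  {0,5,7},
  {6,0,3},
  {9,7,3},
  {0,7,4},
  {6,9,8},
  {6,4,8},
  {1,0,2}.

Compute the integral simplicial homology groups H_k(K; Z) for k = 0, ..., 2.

Order the vertices as 0 < 1 < 2 < 3 < 4 < 5 < 6 < 7 < 8 < 9. Listing each simplex with vertices in this order, K has dimension 2 with simplices:

  0-simplices (10): [0], [1], [2], [3], [4], [5], [6], [7], [8], [9]
  1-simplices (30): (30 of them)
  2-simplices (20): (20 of them)

Hence C_0 ≅ Z^10, C_1 ≅ Z^30, C_2 ≅ Z^20.

Boundary ∂_1: C_1 → C_0 maps an edge to its endpoints' difference, ∂[p,q] = q − p. For instance
  ∂[5,9] = [9] − [5].
The resulting 10×30 matrix has rank 9, and its Smith normal form has invariant factors (1,1,1,1,1,1,1,1,1).

Boundary ∂_2: C_2 → C_1 sends each 2-simplex [p,q,r] to [q,r] − [p,r] + [p,q]. For instance
  ∂[2,8,9] = [8,9] − [2,9] + [2,8],
  ∂[2,3,8] = [3,8] − [2,8] + [2,3].
The 30×20 boundary matrix has rank 20 and Smith normal form diag(1,1,1,1,1,1,1,1,1,1,1,1,1,1,1,1,1,1,1,2).

Computing H_k = (kernel of ∂_k) / (image of ∂_{k+1}):

  H_0: rank C_0 − rank ∂_1 = 10 − 9 = 1, and the invariant factors of ∂_1 are all 1, so H_0 ≅ Z.
  H_1: rank ker ∂_1 − rank ∂_2 = (30 − 9) − 20 = 1, and ∂_2 has invariant factor 2 > 1, so H_1 ≅ Z ⊕ Z_2.
  H_2: rank ker ∂_2 − rank ∂_3 = (20 − 20) − 0 = 0, and there is no ∂_3, so H_2 ≅ 0.

(K is a triangulation of the Klein bottle.)

H_0 = Z,  H_1 = Z ⊕ Z_2,  H_2 = 0.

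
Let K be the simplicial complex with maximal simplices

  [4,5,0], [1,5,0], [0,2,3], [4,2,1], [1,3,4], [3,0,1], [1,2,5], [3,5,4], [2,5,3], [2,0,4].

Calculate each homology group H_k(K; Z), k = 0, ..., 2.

H_0 ≅ Z,  H_1 ≅ Z/2,  H_2 = 0.

We work with the vertex ordering 0 < 1 < 2 < 3 < 4 < 5. The simplices of K, each written with vertices in increasing order, are:

  0-simplices (6): [0], [1], [2], [3], [4], [5]
  1-simplices (15): [0,1], [0,2], [0,3], [0,4], [0,5], [1,2], [1,3], [1,4], [1,5], [2,3], [2,4], [2,5], [3,4], [3,5], [4,5]
  2-simplices (10): [0,1,3], [0,1,5], [0,2,3], [0,2,4], [0,4,5], [1,2,4], [1,2,5], [1,3,4], [2,3,5], [3,4,5]

so the chain groups are C_0 ≅ Z^6, C_1 ≅ Z^15, C_2 ≅ Z^10.

The boundary map ∂_1: C_1 → C_0 sends each edge [p,q] (with p < q) to q − p.
This gives a 6×15 integer matrix of rank 5; reducing to Smith normal form yields diagonal entries (1,1,1,1,1).

∂_2: C_2 → C_1 acts by ∂[p,q,r] = [q,r] − [p,r] + [p,q]. For instance
  ∂[1,3,4] = [3,4] − [1,4] + [1,3],
  ∂[1,2,4] = [2,4] − [1,4] + [1,2].
As a 15×10 matrix over Z this has rank 10, with invariant factors (1,1,1,1,1,1,1,1,1,2).

From H_k ≅ ker(∂_k) / im(∂_{k+1}) we obtain:

  H_0: rank C_0 − rank ∂_1 = 6 − 5 = 1, and the invariant factors of ∂_1 are all 1, so H_0 = Z.
  H_1: rank ker ∂_1 − rank ∂_2 = (15 − 5) − 10 = 0, and ∂_2 has invariant factor 2 > 1, so H_1 = Z/2.
  H_2: rank ker ∂_2 − rank ∂_3 = (10 − 10) − 0 = 0, and there is no ∂_3, so H_2 = 0.

As a check, the Euler characteristic is 6 − 15 + 10 = 1, which agrees with 1 − 0 + 0 = 1.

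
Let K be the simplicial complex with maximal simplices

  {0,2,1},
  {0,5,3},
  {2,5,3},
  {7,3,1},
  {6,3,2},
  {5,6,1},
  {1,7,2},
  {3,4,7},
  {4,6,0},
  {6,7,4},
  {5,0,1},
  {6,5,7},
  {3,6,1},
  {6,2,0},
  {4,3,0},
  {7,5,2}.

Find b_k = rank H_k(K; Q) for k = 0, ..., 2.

b_0 = 1, b_1 = 2, b_2 = 1.

Take the total order 0 < 1 < 2 < 3 < 4 < 5 < 6 < 7 on the vertex set. Then K (dimension 2) consists of the simplices:

  0-simplices (8): [0], [1], [2], [3], [4], [5], [6], [7]
  1-simplices (24): (24 of them)
  2-simplices (16): [0,1,2], [0,1,5], [0,2,6], [0,3,4], [0,3,5], [0,4,6], [1,2,7], [1,3,6], [1,3,7], [1,5,6], [2,3,5], [2,3,6], [2,5,7], [3,4,7], [4,6,7], [5,6,7]

giving chain groups C_0 ≅ Z^8, C_1 ≅ Z^24, C_2 ≅ Z^16.

The boundary map ∂_1: C_1 → C_0 maps an edge to its endpoints' difference, ∂[p,q] = q − p.
The resulting 8×24 matrix has rank 7, and its Smith normal form has invariant factors (1,1,1,1,1,1,1).

∂_2: C_2 → C_1 maps a triangle to the signed sum of its edges. For instance
  ∂[1,3,7] = [3,7] − [1,7] + [1,3],
  ∂[0,3,4] = [3,4] − [0,4] + [0,3].
As a 24×16 matrix over Z this has rank 15, with invariant factors (1,1,1,1,1,1,1,1,1,1,1,1,1,1,1).

Computing H_k = (kernel of ∂_k) / (image of ∂_{k+1}):

  H_0: rank C_0 − rank ∂_1 = 8 − 7 = 1, and the invariant factors of ∂_1 are all 1, so H_0 ≅ Z.
  H_1: rank ker ∂_1 − rank ∂_2 = (24 − 7) − 15 = 2, and the invariant factors of ∂_2 are all 1, so H_1 ≅ Z^2.
  H_2: rank ker ∂_2 − rank ∂_3 = (16 − 15) − 0 = 1, and there is no ∂_3, so H_2 ≅ Z.

As a check, the Euler characteristic is 8 − 24 + 16 = 0, which agrees with 1 − 2 + 1 = 0.

Hence the Betti numbers are b_0 = 1, b_1 = 2, b_2 = 1.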